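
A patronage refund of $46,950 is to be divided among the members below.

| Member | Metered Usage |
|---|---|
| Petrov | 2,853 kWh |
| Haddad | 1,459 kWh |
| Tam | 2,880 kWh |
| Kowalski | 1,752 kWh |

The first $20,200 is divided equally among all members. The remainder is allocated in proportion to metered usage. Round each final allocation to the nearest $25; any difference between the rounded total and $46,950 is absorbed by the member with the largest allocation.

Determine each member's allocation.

Petrov: $13,575 | Haddad: $9,425 | Tam: $13,650 | Kowalski: $10,300

Equal tier: $20,200 ÷ 4 = $5,050 apiece.
Remainder $26,750 by metered usage (total 8,944): Petrov 8,532.84 → $8,525; Haddad 4,363.62 → $4,375; Tam 8,613.60 → $8,625; Kowalski 5,239.94 → $5,250.
Rounding difference −$25 on remainder applied to Tam.
Totals: Petrov $5,050 + $8,525 = $13,575; Haddad $5,050 + $4,375 = $9,425; Tam $5,050 + $8,600 = $13,650; Kowalski $5,050 + $5,250 = $10,300.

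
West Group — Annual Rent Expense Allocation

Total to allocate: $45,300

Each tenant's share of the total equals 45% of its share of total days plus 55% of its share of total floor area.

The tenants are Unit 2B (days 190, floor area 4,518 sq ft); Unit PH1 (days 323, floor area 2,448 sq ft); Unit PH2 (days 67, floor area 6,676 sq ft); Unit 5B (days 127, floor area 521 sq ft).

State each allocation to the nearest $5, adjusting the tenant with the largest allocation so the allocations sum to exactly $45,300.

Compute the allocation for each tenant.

Unit 2B: $13,425 · Unit PH1: $13,620 · Unit PH2: $13,675 · Unit 5B: $4,580

Days total 707; floor area total 14,163.
Combined weights (45% days + 55% floor area): Unit 2B 0.2964; Unit PH1 0.3007; Unit PH2 0.3019; Unit 5B 0.1011.
Pro-rata amounts: Unit 2B 13,426.18; Unit PH1 13,619.52; Unit PH2 13,675.98; Unit 5B 4,578.33.
After rounding ($5): Unit 2B $13,425; Unit PH1 $13,620; Unit PH2 $13,675; Unit 5B $4,580. Sum = $45,300.
No rounding difference to absorb.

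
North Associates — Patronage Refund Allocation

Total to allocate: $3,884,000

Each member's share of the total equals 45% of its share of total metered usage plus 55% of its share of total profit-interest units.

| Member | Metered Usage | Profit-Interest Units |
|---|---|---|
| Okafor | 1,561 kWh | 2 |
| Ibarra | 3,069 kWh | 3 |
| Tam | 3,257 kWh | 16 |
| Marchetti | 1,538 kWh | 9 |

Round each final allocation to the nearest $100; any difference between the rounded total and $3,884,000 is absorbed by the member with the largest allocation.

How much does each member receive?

Okafor: $431,900 · Ibarra: $782,700 · Tam: $1,743,300 · Marchetti: $926,100

Totals — metered usage 9,425, profit-interest units 30.
Combined weights (45% metered usage + 55% profit-interest units): Okafor 0.1112; Ibarra 0.2015; Tam 0.4488; Marchetti 0.2384.
Unrounded shares: Okafor 431,889.81; Ibarra 782,744.48; Tam 1,743,294.42; Marchetti 926,071.29.
At nearest $100: Okafor $431,900; Ibarra $782,700; Tam $1,743,300; Marchetti $926,100. Sum = $3,884,000.
Rounded total matches; no reconciliation needed.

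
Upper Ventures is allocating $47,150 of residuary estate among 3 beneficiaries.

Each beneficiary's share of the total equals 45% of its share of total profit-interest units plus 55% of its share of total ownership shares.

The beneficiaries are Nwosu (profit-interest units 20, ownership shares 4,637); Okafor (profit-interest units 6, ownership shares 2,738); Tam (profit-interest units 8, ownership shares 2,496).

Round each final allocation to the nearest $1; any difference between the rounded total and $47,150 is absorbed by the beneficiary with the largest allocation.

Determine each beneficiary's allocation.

Totals — profit-interest units 34, ownership shares 9,871.
Blended shares (45% profit-interest units + 55% ownership shares): Nwosu 0.5231; Okafor 0.2320; Tam 0.2450.
Unrounded shares: Nwosu 24,662.93; Okafor 10,937.37; Tam 11,549.69.
After rounding ($1): Nwosu $24,663; Okafor $10,937; Tam $11,550. Sum = $47,150.
Sum already equals the total — no adjustment.

Nwosu: $24,663 · Okafor: $10,937 · Tam: $11,550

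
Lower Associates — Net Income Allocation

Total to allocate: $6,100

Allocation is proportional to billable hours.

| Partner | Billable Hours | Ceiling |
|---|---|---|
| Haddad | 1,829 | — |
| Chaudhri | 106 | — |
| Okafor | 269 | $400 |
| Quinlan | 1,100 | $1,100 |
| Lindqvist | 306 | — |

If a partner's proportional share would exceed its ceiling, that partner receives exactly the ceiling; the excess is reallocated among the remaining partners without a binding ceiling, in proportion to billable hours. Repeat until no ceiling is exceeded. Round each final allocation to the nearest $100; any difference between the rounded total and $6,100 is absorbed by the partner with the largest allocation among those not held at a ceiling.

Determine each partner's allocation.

Haddad: $3,800 | Chaudhri: $200 | Okafor: $400 | Quinlan: $1,100 | Lindqvist: $600

Sum of billable hours: 3,610.
Pro-rata shares before constraints: Haddad 3,090.55; Chaudhri 179.11; Okafor 454.54; Quinlan 1,858.73; Lindqvist 517.06.
Held at cap: Okafor ($400), Quinlan ($1,100); residual $4,600 reallocated over remaining billable hours 2,241.
Redistributed shares: Haddad 3,754.31 → $3,800; Chaudhri 217.58 → $200; Lindqvist 628.11 → $600.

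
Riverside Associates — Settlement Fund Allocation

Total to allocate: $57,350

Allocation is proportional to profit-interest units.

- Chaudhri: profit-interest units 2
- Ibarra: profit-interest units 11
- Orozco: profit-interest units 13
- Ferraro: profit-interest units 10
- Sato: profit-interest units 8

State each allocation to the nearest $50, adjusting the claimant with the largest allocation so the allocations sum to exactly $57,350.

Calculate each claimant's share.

Chaudhri: $2,600 · Ibarra: $14,350 · Orozco: $16,900 · Ferraro: $13,050 · Sato: $10,450

Combined profit-interest units = 44.
Unrounded shares: Chaudhri 2/44 × $57,350 = 2,606.82; Ibarra 11/44 × $57,350 = 14,337.50; Orozco 13/44 × $57,350 = 16,944.32; Ferraro 10/44 × $57,350 = 13,034.09; Sato 8/44 × $57,350 = 10,427.27.
After rounding ($50): Chaudhri $2,600; Ibarra $14,350; Orozco $16,950; Ferraro $13,050; Sato $10,450. Sum = $57,400.
Difference $57,350 − $57,400 = −$50 applied to largest allocation (Orozco): Orozco becomes $16,900.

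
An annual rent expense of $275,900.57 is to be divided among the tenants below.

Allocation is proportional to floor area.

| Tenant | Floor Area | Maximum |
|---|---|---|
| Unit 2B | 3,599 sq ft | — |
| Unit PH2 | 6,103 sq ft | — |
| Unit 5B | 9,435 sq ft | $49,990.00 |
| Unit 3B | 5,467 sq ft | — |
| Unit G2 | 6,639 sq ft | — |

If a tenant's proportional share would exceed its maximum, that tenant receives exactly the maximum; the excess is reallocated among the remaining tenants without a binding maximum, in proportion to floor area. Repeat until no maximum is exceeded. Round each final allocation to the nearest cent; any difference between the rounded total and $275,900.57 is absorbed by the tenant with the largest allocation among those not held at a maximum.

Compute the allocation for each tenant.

Total floor area = 31,243.
Proportional shares (ignoring caps): Unit 2B 31,782.0360; Unit PH2 53,894.3501; Unit 5B 83,318.5635; Unit 3B 48,277.9636; Unit G2 58,627.6569.
Cap binds for Unit 5B ($49,990.00); remaining pool $225,910.57 reallocated over remaining floor area 21,808.
Remaining shares: Unit 2B 37,282.2882 → $37,282.29; Unit PH2 63,221.3962 → $63,221.40; Unit 3B 56,633.0285 → $56,633.03; Unit G2 68,773.8570 → $68,773.86.
Rounding difference −$0.01 applied to Unit G2 → $68,773.85.

Unit 2B: $37,282.29 · Unit PH2: $63,221.40 · Unit 5B: $49,990.00 · Unit 3B: $56,633.03 · Unit G2: $68,773.85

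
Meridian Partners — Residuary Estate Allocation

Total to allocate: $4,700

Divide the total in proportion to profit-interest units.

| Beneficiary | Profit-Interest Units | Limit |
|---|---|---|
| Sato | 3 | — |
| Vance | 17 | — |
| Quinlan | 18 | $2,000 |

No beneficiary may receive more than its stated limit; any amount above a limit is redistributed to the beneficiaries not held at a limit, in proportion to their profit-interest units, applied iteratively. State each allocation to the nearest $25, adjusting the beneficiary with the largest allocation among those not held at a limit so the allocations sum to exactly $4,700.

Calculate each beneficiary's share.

Sato: $400; Vance: $2,300; Quinlan: $2,000

Combined profit-interest units = 38.
Proportional shares (ignoring caps): Sato 371.05; Vance 2,102.63; Quinlan 2,226.32.
Capped: Quinlan ($2,000); balance $2,700 reallocated over remaining profit-interest units 20.
Remaining shares: Sato 405.00 → $400; Vance 2,295.00 → $2,300.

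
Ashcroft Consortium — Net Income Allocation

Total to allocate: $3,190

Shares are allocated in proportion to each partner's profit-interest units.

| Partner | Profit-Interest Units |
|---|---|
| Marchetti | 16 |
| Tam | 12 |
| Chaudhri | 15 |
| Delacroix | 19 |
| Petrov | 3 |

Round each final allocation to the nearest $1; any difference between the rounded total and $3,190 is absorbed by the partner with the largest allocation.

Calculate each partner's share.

Total profit-interest units = 65.
Raw shares: Marchetti 16/65 × $3,190 = 785.23; Tam 12/65 × $3,190 = 588.92; Chaudhri 15/65 × $3,190 = 736.15; Delacroix 19/65 × $3,190 = 932.46; Petrov 3/65 × $3,190 = 147.23.
After rounding ($1): Marchetti $785; Tam $589; Chaudhri $736; Delacroix $932; Petrov $147. Sum = $3,189.
Difference $3,190 − $3,189 = +$1 applied to largest allocation (Delacroix): Delacroix becomes $933.

Marchetti: $785 | Tam: $589 | Chaudhri: $736 | Delacroix: $933 | Petrov: $147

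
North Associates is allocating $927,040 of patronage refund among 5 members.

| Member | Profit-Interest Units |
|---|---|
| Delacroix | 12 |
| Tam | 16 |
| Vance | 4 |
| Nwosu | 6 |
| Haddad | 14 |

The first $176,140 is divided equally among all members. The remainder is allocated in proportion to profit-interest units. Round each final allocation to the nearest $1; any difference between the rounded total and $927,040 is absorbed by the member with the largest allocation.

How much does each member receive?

Delacroix: $208,513 · Tam: $266,274 · Vance: $92,990 · Nwosu: $121,870 · Haddad: $237,393

$176,140 shared equally gives $35,228 per member.
Remainder $750,900 by profit-interest units (total 52): Delacroix 173,284.62 → $173,285; Tam 231,046.15 → $231,046; Vance 57,761.54 → $57,762; Nwosu 86,642.31 → $86,642; Haddad 202,165.38 → $202,165.
Totals: Delacroix $35,228 + $173,285 = $208,513; Tam $35,228 + $231,046 = $266,274; Vance $35,228 + $57,762 = $92,990; Nwosu $35,228 + $86,642 = $121,870; Haddad $35,228 + $202,165 = $237,393.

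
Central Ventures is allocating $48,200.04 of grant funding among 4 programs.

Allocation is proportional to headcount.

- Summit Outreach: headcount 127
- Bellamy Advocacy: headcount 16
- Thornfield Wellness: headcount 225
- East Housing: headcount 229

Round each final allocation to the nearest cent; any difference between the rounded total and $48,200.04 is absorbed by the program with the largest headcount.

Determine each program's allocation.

Total headcount = 127 + 16 + 225 + 229 = 597.
Proportional shares: Summit Outreach 10,253.6098; Bellamy Advocacy 1,291.7934; Thornfield Wellness 18,165.8442; East Housing 18,488.7926.
After rounding (cent): Summit Outreach $10,253.61; Bellamy Advocacy $1,291.79; Thornfield Wellness $18,165.84; East Housing $18,488.79. Sum = $48,200.03.
Difference $48,200.04 − $48,200.03 = +$0.01 applied to largest headcount (East Housing): East Housing becomes $18,488.80.

Summit Outreach: $10,253.61; Bellamy Advocacy: $1,291.79; Thornfield Wellness: $18,165.84; East Housing: $18,488.80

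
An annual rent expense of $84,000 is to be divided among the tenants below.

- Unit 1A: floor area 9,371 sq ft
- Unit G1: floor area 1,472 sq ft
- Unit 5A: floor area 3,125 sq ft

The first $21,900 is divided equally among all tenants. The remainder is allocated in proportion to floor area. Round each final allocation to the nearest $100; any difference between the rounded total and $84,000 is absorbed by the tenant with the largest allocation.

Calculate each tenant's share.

Unit 1A: $49,000 | Unit G1: $13,800 | Unit 5A: $21,200

Equal tier: $21,900 ÷ 3 = $7,300 apiece.
Remainder $62,100 by floor area (total 13,968): Unit 1A 41,662.31 → $41,700; Unit G1 6,544.33 → $6,500; Unit 5A 13,893.36 → $13,900.
Totals: Unit 1A $7,300 + $41,700 = $49,000; Unit G1 $7,300 + $6,500 = $13,800; Unit 5A $7,300 + $13,900 = $21,200.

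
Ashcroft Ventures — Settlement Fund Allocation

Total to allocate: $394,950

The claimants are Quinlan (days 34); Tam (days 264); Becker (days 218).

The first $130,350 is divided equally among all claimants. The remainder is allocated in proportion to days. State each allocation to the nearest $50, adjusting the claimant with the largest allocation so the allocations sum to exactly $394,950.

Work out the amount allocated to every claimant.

$130,350 shared equally gives $43,450 per claimant.
Remainder $264,600 by days (total 516): Quinlan 17,434.88 → $17,450; Tam 135,376.74 → $135,400; Becker 111,788.37 → $111,800.
Rounding difference −$50 on remainder applied to Tam.
Totals: Quinlan $43,450 + $17,450 = $60,900; Tam $43,450 + $135,350 = $178,800; Becker $43,450 + $111,800 = $155,250.

Quinlan: $60,900 · Tam: $178,800 · Becker: $155,250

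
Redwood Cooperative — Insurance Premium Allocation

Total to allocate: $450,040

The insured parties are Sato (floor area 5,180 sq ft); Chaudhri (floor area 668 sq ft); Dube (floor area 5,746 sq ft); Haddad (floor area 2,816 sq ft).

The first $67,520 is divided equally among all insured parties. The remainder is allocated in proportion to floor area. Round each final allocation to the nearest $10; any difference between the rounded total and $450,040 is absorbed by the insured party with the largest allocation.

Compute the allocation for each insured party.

Sato: $154,390 | Chaudhri: $34,610 | Dube: $169,410 | Haddad: $91,630

$67,520 shared equally gives $16,880 per insured party.
Remainder $382,520 by floor area (total 14,410): Sato 137,505.45 → $137,510; Chaudhri 17,732.36 → $17,730; Dube 152,530.18 → $152,530; Haddad 74,752.00 → $74,750.
Totals: Sato $16,880 + $137,510 = $154,390; Chaudhri $16,880 + $17,730 = $34,610; Dube $16,880 + $152,530 = $169,410; Haddad $16,880 + $74,750 = $91,630.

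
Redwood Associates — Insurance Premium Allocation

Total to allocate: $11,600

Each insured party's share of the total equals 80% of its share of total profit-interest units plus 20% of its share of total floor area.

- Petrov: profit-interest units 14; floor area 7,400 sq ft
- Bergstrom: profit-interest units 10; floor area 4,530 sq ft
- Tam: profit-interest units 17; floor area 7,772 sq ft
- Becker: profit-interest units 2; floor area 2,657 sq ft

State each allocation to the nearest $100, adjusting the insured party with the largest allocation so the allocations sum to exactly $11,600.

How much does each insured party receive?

Petrov: $3,800 · Bergstrom: $2,600 · Tam: $4,500 · Becker: $700

Totals — profit-interest units 43, floor area 22,359.
Blended shares (80% profit-interest units + 20% floor area): Petrov 0.3267; Bergstrom 0.2266; Tam 0.3858; Becker 0.0610.
Proportional shares: Petrov 3,789.23; Bergstrom 2,628.18; Tam 4,475.27; Becker 707.32.
Rounded to nearest $100: Petrov $3,800; Bergstrom $2,600; Tam $4,500; Becker $700. Sum = $11,600.
Rounded total matches; no reconciliation needed.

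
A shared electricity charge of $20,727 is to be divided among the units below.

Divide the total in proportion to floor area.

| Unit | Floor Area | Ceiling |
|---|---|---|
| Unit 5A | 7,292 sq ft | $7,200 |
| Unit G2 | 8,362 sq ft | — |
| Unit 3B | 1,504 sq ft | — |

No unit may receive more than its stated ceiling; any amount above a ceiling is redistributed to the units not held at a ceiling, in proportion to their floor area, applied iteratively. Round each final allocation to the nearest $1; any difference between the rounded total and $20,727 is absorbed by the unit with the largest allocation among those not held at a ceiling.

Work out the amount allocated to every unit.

Unit 5A: $7,200 | Unit G2: $11,465 | Unit 3B: $2,062

Floor area total: 17,158.
Unconstrained shares: Unit 5A 8,808.79; Unit G2 10,101.36; Unit 3B 1,816.84.
Held at cap: Unit 5A ($7,200); balance $13,527 reallocated over remaining floor area 9,866.
Redistributed shares: Unit G2 11,464.91 → $11,465; Unit 3B 2,062.09 → $2,062.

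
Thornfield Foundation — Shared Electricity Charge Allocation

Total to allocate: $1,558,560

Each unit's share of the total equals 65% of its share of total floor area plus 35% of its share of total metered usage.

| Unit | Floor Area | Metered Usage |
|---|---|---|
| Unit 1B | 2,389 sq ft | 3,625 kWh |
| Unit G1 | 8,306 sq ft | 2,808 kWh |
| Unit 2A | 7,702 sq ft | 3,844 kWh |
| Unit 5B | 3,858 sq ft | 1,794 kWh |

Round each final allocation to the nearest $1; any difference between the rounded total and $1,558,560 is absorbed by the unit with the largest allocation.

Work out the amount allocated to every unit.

Totals — floor area 22,255, metered usage 12,071.
Composite weights (65% floor area + 35% metered usage): Unit 1B 0.1749; Unit G1 0.3240; Unit 2A 0.3364; Unit 5B 0.1647.
Raw shares: Unit 1B 272,565.05; Unit G1 504,990.51; Unit 2A 524,313.47; Unit 5B 256,690.98.
Rounded to nearest $1: Unit 1B $272,565; Unit G1 $504,991; Unit 2A $524,313; Unit 5B $256,691. Sum = $1,558,560.
No rounding difference to absorb.

Unit 1B: $272,565 · Unit G1: $504,991 · Unit 2A: $524,313 · Unit 5B: $256,691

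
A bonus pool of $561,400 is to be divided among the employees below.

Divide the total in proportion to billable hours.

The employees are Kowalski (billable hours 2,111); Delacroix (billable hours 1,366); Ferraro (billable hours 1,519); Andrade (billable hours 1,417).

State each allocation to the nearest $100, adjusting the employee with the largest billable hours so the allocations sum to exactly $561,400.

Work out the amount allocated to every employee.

Kowalski: $184,800 · Delacroix: $119,600 · Ferraro: $133,000 · Andrade: $124,000

Combined billable hours = 2,111 + 1,366 + 1,519 + 1,417 = 6,413.
Raw shares: Kowalski 184,798.91; Delacroix 119,580.91; Ferraro 132,974.68; Andrade 124,045.50.
Rounded to nearest $100: Kowalski $184,800; Delacroix $119,600; Ferraro $133,000; Andrade $124,000. Sum = $561,400.
Rounded total matches; no reconciliation needed.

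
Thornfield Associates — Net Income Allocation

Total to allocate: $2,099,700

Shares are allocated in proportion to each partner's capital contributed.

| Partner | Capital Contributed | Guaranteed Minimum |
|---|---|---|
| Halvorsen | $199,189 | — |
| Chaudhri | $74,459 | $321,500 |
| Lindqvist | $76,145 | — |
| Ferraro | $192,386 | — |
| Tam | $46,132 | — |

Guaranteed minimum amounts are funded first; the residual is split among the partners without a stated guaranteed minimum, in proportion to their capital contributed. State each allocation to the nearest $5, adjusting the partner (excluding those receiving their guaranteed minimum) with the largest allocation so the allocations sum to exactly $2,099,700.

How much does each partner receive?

Halvorsen: $689,305 | Chaudhri: $321,500 | Lindqvist: $263,500 | Ferraro: $665,755 | Tam: $159,640

Minimums first: Chaudhri $321,500. Remaining pool $1,778,200.
Remaining pool split over remaining capital contributed 513,852: Halvorsen 689,299.41 → $689,300; Lindqvist 263,502.02 → $263,500; Ferraro 665,757.43 → $665,755; Tam 159,641.15 → $159,640.
Rounding difference +$5 applied to Halvorsen → $689,305.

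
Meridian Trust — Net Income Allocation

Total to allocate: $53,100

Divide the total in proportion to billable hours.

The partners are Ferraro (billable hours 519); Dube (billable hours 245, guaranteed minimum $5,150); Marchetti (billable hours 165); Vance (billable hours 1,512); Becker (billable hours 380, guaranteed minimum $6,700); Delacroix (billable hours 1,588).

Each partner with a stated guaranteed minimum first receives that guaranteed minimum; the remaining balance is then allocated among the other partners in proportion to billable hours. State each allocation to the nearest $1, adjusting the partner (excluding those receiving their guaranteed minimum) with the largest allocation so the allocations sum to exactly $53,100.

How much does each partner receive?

Minimums first: Dube $5,150; Becker $6,700. Remaining pool $41,250.
Remaining pool split over remaining billable hours 3,784: Ferraro 5,657.70 → $5,658; Marchetti 1,798.69 → $1,799; Vance 16,482.56 → $16,483; Delacroix 17,311.05 → $17,311.
Rounding difference −$1 applied to Delacroix → $17,310.

Ferraro: $5,658 · Dube: $5,150 · Marchetti: $1,799 · Vance: $16,483 · Becker: $6,700 · Delacroix: $17,310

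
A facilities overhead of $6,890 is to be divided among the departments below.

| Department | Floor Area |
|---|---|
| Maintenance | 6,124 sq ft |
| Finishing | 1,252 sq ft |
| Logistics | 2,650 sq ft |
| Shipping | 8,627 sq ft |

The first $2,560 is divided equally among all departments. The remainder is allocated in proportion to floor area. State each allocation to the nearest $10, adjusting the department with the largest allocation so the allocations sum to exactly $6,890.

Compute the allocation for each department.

Maintenance: $2,060; Finishing: $930; Logistics: $1,260; Shipping: $2,640

Equal tier: $2,560 ÷ 4 = $640 apiece.
Remainder $4,330 by floor area (total 18,653): Maintenance 1,421.59 → $1,420; Finishing 290.63 → $290; Logistics 615.16 → $620; Shipping 2,002.62 → $2,000.
Totals: Maintenance $640 + $1,420 = $2,060; Finishing $640 + $290 = $930; Logistics $640 + $620 = $1,260; Shipping $640 + $2,000 = $2,640.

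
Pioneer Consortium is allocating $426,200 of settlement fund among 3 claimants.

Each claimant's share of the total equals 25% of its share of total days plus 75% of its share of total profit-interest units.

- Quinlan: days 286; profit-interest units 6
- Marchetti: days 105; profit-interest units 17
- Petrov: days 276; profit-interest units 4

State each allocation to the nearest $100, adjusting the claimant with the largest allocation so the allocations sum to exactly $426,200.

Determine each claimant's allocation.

Days total 667; profit-interest units total 27.
Blended shares (25% days + 75% profit-interest units): Quinlan 0.2739; Marchetti 0.5116; Petrov 0.2146.
Raw shares: Quinlan 116,720.44; Marchetti 218,034.35; Petrov 91,445.21.
After rounding ($100): Quinlan $116,700; Marchetti $218,000; Petrov $91,400. Sum = $426,100.
Difference $426,200 − $426,100 = +$100 applied to largest allocation (Marchetti): Marchetti becomes $218,100.

Quinlan: $116,700 | Marchetti: $218,100 | Petrov: $91,400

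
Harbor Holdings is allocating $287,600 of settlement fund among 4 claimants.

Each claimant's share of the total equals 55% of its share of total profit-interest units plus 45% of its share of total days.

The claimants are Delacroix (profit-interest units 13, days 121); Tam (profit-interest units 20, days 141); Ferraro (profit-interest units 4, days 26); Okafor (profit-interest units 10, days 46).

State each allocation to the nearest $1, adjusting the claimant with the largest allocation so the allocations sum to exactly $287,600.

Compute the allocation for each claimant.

Totals — profit-interest units 47, days 334.
Combined weights (55% profit-interest units + 45% days): Delacroix 0.3152; Tam 0.4240; Ferraro 0.0818; Okafor 0.1790.
Unrounded shares: Delacroix 90,637.60; Tam 121,946.03; Ferraro 23,536.74; Okafor 51,479.63.
After rounding ($1): Delacroix $90,638; Tam $121,946; Ferraro $23,537; Okafor $51,480. Sum = $287,601.
Difference $287,600 − $287,601 = −$1 applied to largest allocation (Tam): Tam becomes $121,945.

Delacroix: $90,638 · Tam: $121,945 · Ferraro: $23,537 · Okafor: $51,480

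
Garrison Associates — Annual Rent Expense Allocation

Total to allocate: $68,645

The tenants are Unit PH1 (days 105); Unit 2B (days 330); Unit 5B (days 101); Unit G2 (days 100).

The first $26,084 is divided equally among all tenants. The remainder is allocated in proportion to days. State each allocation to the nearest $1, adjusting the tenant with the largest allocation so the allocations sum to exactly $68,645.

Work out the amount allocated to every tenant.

Unit PH1: $13,548 | Unit 2B: $28,604 | Unit 5B: $13,280 | Unit G2: $13,213

First tranche $26,084 split equally: $6,521 each.
Remainder $42,561 by days (total 636): Unit PH1 7,026.58 → $7,027; Unit 2B 22,083.54 → $22,084; Unit 5B 6,758.90 → $6,759; Unit G2 6,691.98 → $6,692.
Rounding difference −$1 on remainder applied to Unit 2B.
Totals: Unit PH1 $6,521 + $7,027 = $13,548; Unit 2B $6,521 + $22,083 = $28,604; Unit 5B $6,521 + $6,759 = $13,280; Unit G2 $6,521 + $6,692 = $13,213.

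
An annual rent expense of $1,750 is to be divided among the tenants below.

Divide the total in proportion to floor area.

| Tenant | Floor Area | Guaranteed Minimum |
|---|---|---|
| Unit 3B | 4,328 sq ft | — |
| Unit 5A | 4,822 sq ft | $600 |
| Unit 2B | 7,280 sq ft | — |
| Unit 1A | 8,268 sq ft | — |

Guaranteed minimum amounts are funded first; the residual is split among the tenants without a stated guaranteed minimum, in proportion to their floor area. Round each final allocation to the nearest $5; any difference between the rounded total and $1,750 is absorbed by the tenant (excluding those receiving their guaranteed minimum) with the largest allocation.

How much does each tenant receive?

Guaranteed amounts: Unit 5A $600. Balance $1,150.
Balance split over remaining floor area 19,876: Unit 3B 250.41 → $250; Unit 2B 421.21 → $420; Unit 1A 478.38 → $480.

Unit 3B: $250 | Unit 5A: $600 | Unit 2B: $420 | Unit 1A: $480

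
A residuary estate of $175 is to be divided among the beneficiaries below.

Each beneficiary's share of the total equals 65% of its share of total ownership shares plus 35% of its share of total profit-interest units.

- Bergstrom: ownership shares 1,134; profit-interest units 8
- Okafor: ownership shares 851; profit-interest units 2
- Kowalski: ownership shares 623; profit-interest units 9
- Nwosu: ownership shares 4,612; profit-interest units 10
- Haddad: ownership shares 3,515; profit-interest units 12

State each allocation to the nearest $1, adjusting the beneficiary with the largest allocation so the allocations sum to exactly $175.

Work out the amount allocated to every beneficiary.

Bergstrom: $24 | Okafor: $12 | Kowalski: $20 | Nwosu: $64 | Haddad: $55

Totals — ownership shares 10,735, profit-interest units 41.
Combined weights (65% ownership shares + 35% profit-interest units): Bergstrom 0.1370; Okafor 0.0686; Kowalski 0.1146; Nwosu 0.3646; Haddad 0.3153.
Raw shares: Bergstrom 23.97; Okafor 12.01; Kowalski 20.05; Nwosu 63.81; Haddad 55.17.
At nearest $1: Bergstrom $24; Okafor $12; Kowalski $20; Nwosu $64; Haddad $55. Sum = $175.
Sum already equals the total — no adjustment.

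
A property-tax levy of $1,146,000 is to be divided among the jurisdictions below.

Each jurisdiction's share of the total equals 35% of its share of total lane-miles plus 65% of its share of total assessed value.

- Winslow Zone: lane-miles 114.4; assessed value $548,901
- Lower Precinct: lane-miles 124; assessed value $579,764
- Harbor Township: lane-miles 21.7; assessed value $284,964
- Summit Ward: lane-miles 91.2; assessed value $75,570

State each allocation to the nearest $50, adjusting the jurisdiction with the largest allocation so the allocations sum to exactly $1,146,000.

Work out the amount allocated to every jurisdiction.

Winslow Zone: $405,200 · Lower Precinct: $431,550 · Harbor Township: $167,300 · Summit Ward: $141,950

Totals — lane-miles 351.3, assessed value 1,489,199.
Combined weights (35% lane-miles + 65% assessed value): Winslow Zone 0.3536; Lower Precinct 0.3766; Harbor Township 0.1460; Summit Ward 0.1238.
Proportional shares: Winslow Zone 405,178.51; Lower Precinct 431,577.13; Harbor Township 167,315.68; Summit Ward 141,928.69.
After rounding ($50): Winslow Zone $405,200; Lower Precinct $431,600; Harbor Township $167,300; Summit Ward $141,950. Sum = $1,146,050.
Difference $1,146,000 − $1,146,050 = −$50 applied to largest allocation (Lower Precinct): Lower Precinct becomes $431,550.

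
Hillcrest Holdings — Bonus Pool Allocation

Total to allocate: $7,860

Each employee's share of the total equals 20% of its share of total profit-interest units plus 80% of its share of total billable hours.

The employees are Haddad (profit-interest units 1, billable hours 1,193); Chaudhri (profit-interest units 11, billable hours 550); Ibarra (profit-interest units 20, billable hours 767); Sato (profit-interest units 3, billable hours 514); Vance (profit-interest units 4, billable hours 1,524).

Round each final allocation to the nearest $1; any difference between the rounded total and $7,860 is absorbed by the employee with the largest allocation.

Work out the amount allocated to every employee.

Haddad: $1,690; Chaudhri: $1,204; Ibarra: $1,867; Sato: $832; Vance: $2,267

Totals — profit-interest units 39, billable hours 4,548.
Blended shares (20% profit-interest units + 80% billable hours): Haddad 0.2150; Chaudhri 0.1532; Ibarra 0.2375; Sato 0.1058; Vance 0.2886.
Pro-rata amounts: Haddad 1,689.73; Chaudhri 1,203.81; Ibarra 1,866.60; Sato 831.57; Vance 2,268.29.
Rounded to nearest $1: Haddad $1,690; Chaudhri $1,204; Ibarra $1,867; Sato $832; Vance $2,268. Sum = $7,861.
Difference $7,860 − $7,861 = −$1 applied to largest allocation (Vance): Vance becomes $2,267.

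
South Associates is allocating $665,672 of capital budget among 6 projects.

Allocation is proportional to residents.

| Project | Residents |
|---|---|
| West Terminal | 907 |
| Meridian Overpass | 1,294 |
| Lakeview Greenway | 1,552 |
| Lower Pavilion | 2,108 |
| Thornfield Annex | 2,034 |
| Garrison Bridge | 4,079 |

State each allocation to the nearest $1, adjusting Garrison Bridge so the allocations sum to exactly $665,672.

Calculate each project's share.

Sum of residents: 11,974.
Raw shares: West Terminal 907/11,974 × $665,672 = 50,422.96; Meridian Overpass 1,294/11,974 × $665,672 = 71,937.495; Lakeview Greenway 1,552/11,974 × $665,672 = 86,280.52; Lower Pavilion 2,108/11,974 × $665,672 = 117,190.29; Thornfield Annex 2,034/11,974 × $665,672 = 113,076.40; Garrison Bridge 4,079/11,974 × $665,672 = 226,764.33.
Rounded to nearest $1: West Terminal $50,423; Meridian Overpass $71,937; Lakeview Greenway $86,281; Lower Pavilion $117,190; Thornfield Annex $113,076; Garrison Bridge $226,764. Sum = $665,671.
Difference $665,672 − $665,671 = +$1 applied to Garrison Bridge: Garrison Bridge becomes $226,765.

West Terminal: $50,423 | Meridian Overpass: $71,937 | Lakeview Greenway: $86,281 | Lower Pavilion: $117,190 | Thornfield Annex: $113,076 | Garrison Bridge: $226,765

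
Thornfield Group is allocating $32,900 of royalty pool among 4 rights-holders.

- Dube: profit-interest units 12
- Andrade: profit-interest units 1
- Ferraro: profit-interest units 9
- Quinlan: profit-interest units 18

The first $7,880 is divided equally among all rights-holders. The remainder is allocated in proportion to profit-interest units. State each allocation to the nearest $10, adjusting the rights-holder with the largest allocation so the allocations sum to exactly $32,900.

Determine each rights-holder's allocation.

Dube: $9,480 | Andrade: $2,600 | Ferraro: $7,600 | Quinlan: $13,220

$7,880 shared equally gives $1,970 per rights-holder.
Remainder $25,020 by profit-interest units (total 40): Dube 7,506.00 → $7,510; Andrade 625.50 → $630; Ferraro 5,629.50 → $5,630; Quinlan 11,259.00 → $11,260.
Rounding difference −$10 on remainder applied to Quinlan.
Totals: Dube $1,970 + $7,510 = $9,480; Andrade $1,970 + $630 = $2,600; Ferraro $1,970 + $5,630 = $7,600; Quinlan $1,970 + $11,250 = $13,220.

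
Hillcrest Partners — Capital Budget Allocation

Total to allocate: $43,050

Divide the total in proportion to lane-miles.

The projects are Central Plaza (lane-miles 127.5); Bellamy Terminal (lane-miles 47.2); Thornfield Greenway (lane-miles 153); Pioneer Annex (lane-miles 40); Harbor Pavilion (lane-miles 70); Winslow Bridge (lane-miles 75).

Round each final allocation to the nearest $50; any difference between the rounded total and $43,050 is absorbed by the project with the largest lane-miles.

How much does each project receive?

Central Plaza: $10,700 | Bellamy Terminal: $3,950 | Thornfield Greenway: $12,850 | Pioneer Annex: $3,350 | Harbor Pavilion: $5,900 | Winslow Bridge: $6,300

Combined lane-miles = 127.5 + 47.2 + 153 + 40 + 70 + 75 = 512.7.
Pro-rata amounts: Central Plaza 10,705.82; Bellamy Terminal 3,963.25; Thornfield Greenway 12,846.99; Pioneer Annex 3,358.69; Harbor Pavilion 5,877.71; Winslow Bridge 6,297.54.
Rounded to nearest $50: Central Plaza $10,700; Bellamy Terminal $3,950; Thornfield Greenway $12,850; Pioneer Annex $3,350; Harbor Pavilion $5,900; Winslow Bridge $6,300. Sum = $43,050.
No rounding difference to absorb.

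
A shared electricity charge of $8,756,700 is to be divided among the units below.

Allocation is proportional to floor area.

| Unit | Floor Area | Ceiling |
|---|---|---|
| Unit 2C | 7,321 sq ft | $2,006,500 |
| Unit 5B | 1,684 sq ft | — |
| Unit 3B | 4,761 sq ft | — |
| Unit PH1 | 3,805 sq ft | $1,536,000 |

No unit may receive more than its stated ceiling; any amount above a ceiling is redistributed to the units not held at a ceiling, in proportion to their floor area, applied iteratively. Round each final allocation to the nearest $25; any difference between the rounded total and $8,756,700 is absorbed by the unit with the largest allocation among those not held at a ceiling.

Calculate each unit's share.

Unit 2C: $2,006,500; Unit 5B: $1,362,400; Unit 3B: $3,851,800; Unit PH1: $1,536,000

Floor area total: 17,571.
Pro-rata shares before constraints: Unit 2C 3,648,500.41; Unit 5B 839,239.82; Unit 3B 2,372,696.41; Unit PH1 1,896,263.36.
Cap binds for Unit 2C ($2,006,500), Unit PH1 ($1,536,000); balance $5,214,200 reallocated over remaining floor area 6,445.
Shares after redistribution: Unit 5B 1,362,406.95 → $1,362,400; Unit 3B 3,851,793.05 → $3,851,800.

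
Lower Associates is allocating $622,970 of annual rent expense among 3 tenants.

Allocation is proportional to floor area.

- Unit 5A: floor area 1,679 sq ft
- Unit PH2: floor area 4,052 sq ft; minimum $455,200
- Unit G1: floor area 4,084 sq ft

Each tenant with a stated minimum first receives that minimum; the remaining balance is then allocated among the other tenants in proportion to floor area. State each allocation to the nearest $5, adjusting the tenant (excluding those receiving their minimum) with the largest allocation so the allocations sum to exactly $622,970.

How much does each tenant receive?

Unit 5A: $48,880 · Unit PH2: $455,200 · Unit G1: $118,890

Guaranteed amounts: Unit PH2 $455,200. Balance $167,770.
Balance split over remaining floor area 5,763: Unit 5A 48,878.33 → $48,880; Unit G1 118,891.67 → $118,890.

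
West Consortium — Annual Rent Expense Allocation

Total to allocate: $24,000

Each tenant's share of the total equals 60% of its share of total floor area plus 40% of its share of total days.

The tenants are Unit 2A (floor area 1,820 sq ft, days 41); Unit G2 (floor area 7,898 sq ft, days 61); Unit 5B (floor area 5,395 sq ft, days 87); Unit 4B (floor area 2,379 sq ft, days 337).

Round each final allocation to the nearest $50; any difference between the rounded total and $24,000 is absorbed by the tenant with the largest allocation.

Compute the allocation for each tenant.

Unit 2A: $2,250 · Unit G2: $7,600 · Unit 5B: $6,050 · Unit 4B: $8,100

Totals — floor area 17,492, days 526.
Composite weights (60% floor area + 40% days): Unit 2A 0.0936; Unit G2 0.3173; Unit 5B 0.2512; Unit 4B 0.3379.
Pro-rata amounts: Unit 2A 2,246.57; Unit G2 7,615.21; Unit 5B 6,029.18; Unit 4B 8,109.04.
Rounded to nearest $50: Unit 2A $2,250; Unit G2 $7,600; Unit 5B $6,050; Unit 4B $8,100. Sum = $24,000.
Sum already equals the total — no adjustment.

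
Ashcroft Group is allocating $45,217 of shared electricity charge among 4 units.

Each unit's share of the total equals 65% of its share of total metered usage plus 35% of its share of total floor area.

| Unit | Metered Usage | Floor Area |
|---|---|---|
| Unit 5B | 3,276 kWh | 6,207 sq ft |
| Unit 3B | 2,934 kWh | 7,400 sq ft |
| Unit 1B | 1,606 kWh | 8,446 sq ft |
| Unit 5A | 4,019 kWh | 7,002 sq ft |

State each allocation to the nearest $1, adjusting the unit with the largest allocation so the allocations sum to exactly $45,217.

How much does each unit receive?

Unit 5B: $11,517; Unit 3B: $11,317; Unit 1B: $8,589; Unit 5A: $13,794

Metered usage total 11,835; floor area total 29,055.
Blended shares (65% metered usage + 35% floor area): Unit 5B 0.2547; Unit 3B 0.2503; Unit 1B 0.1899; Unit 5A 0.3051.
Raw shares: Unit 5B 11,516.51; Unit 3B 11,317.00; Unit 1B 8,588.79; Unit 5A 13,794.70.
At nearest $1: Unit 5B $11,517; Unit 3B $11,317; Unit 1B $8,589; Unit 5A $13,795. Sum = $45,218.
Difference $45,217 − $45,218 = −$1 applied to largest allocation (Unit 5A): Unit 5A becomes $13,794.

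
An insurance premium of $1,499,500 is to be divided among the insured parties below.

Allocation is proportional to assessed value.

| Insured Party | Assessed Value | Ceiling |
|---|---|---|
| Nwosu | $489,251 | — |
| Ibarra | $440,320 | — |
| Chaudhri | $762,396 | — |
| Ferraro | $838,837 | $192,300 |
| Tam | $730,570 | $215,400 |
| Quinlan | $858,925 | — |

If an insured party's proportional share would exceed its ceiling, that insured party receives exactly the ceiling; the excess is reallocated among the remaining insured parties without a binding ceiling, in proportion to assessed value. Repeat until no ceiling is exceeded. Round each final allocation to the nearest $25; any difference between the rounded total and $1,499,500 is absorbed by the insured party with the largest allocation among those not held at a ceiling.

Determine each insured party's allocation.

Nwosu: $209,400; Ibarra: $188,450; Chaudhri: $326,300; Ferraro: $192,300; Tam: $215,400; Quinlan: $367,650

Total assessed value = 4,120,299.
Pro-rata shares before constraints: Nwosu 178,053.07; Ibarra 160,245.61; Chaudhri 277,458.70; Ferraro 305,277.86; Tam 265,876.27; Quinlan 312,588.49.
Capped: Ferraro ($192,300), Tam ($215,400); balance $1,091,800 reallocated over remaining assessed value 2,550,892.
Redistributed shares: Nwosu 209,402.92 → $209,400; Ibarra 188,460.11 → $188,450; Chaudhri 326,310.93 → $326,300; Quinlan 367,626.04 → $367,625.
Rounding difference +$25 applied to Quinlan → $367,650.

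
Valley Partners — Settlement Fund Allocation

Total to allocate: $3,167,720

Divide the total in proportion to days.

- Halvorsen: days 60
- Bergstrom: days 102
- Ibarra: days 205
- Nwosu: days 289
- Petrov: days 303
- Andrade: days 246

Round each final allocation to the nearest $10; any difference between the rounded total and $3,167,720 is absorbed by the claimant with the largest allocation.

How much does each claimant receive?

Halvorsen: $157,730 · Bergstrom: $268,140 · Ibarra: $538,910 · Nwosu: $759,730 · Petrov: $796,520 · Andrade: $646,690

Combined days = 1,205.
Unrounded shares: Halvorsen 60/1,205 × $3,167,720 = 157,728.80; Bergstrom 102/1,205 × $3,167,720 = 268,138.95; Ibarra 205/1,205 × $3,167,720 = 538,906.72; Nwosu 289/1,205 × $3,167,720 = 759,727.04; Petrov 303/1,205 × $3,167,720 = 796,530.42; Andrade 246/1,205 × $3,167,720 = 646,688.07.
After rounding ($10): Halvorsen $157,730; Bergstrom $268,140; Ibarra $538,910; Nwosu $759,730; Petrov $796,530; Andrade $646,690. Sum = $3,167,730.
Difference $3,167,720 − $3,167,730 = −$10 applied to largest allocation (Petrov): Petrov becomes $796,520.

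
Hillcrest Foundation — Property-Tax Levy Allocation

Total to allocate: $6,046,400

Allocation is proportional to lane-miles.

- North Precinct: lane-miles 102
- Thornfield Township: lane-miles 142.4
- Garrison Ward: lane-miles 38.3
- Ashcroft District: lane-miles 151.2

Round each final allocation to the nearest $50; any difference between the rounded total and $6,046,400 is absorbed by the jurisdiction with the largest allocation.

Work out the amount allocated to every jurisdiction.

Lane-miles total: 433.9.
Pro-rata amounts: North Precinct 102/433.9 × $6,046,400 = 1,421,370.82; Thornfield Township 142.4/433.9 × $6,046,400 = 1,984,345.15; Garrison Ward 38.3/433.9 × $6,046,400 = 533,710.81; Ashcroft District 151.2/433.9 × $6,046,400 = 2,106,973.22.
After rounding ($50): North Precinct $1,421,350; Thornfield Township $1,984,350; Garrison Ward $533,700; Ashcroft District $2,106,950. Sum = $6,046,350.
Difference $6,046,400 − $6,046,350 = +$50 applied to largest allocation (Ashcroft District): Ashcroft District becomes $2,107,000.

North Precinct: $1,421,350; Thornfield Township: $1,984,350; Garrison Ward: $533,700; Ashcroft District: $2,107,000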